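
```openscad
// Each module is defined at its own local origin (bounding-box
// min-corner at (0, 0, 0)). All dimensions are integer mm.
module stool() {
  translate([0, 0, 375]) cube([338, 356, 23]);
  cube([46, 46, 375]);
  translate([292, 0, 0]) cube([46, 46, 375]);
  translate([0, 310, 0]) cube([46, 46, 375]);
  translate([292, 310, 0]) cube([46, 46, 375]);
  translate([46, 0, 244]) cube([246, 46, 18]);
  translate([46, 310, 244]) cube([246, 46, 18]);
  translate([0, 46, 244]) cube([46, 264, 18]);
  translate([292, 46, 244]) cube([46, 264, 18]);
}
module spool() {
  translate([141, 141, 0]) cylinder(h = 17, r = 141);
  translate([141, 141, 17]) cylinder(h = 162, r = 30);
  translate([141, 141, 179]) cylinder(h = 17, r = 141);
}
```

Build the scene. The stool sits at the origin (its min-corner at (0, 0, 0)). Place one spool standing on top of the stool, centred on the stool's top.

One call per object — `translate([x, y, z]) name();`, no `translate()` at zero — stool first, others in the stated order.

stool();
translate([28, 37, 398]) spool();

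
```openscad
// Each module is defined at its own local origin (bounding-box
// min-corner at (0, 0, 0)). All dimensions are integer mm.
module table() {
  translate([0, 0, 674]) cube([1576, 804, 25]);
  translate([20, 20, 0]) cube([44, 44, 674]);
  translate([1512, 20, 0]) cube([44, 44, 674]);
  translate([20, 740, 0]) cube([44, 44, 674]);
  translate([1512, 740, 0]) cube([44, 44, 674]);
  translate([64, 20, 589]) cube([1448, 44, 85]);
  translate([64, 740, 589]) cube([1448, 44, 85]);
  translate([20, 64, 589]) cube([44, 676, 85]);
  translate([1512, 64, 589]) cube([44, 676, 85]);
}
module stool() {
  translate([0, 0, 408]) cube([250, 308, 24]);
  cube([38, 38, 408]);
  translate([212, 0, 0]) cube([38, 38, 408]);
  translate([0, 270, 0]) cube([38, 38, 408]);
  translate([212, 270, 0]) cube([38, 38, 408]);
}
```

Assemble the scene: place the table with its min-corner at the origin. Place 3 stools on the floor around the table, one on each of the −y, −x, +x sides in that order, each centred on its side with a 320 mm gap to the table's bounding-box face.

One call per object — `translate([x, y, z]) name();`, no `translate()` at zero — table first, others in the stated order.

table();
translate([663, -628, 0]) stool();
translate([-570, 248, 0]) stool();
translate([1896, 248, 0]) stool();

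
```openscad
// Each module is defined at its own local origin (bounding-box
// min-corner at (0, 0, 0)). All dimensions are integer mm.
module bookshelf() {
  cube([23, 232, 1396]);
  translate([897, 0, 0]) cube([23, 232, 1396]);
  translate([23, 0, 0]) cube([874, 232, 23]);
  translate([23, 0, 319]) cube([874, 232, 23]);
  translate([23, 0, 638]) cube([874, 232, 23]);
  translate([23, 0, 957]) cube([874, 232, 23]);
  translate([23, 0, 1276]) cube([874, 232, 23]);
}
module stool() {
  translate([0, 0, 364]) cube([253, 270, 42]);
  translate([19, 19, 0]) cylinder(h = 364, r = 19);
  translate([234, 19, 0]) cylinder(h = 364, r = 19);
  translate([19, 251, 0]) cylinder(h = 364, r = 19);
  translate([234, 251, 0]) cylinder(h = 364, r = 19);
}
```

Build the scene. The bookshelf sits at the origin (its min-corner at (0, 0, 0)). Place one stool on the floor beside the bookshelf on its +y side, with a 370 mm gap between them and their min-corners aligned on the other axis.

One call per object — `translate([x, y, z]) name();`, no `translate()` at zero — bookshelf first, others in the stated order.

bookshelf();
translate([0, 602, 0]) stool();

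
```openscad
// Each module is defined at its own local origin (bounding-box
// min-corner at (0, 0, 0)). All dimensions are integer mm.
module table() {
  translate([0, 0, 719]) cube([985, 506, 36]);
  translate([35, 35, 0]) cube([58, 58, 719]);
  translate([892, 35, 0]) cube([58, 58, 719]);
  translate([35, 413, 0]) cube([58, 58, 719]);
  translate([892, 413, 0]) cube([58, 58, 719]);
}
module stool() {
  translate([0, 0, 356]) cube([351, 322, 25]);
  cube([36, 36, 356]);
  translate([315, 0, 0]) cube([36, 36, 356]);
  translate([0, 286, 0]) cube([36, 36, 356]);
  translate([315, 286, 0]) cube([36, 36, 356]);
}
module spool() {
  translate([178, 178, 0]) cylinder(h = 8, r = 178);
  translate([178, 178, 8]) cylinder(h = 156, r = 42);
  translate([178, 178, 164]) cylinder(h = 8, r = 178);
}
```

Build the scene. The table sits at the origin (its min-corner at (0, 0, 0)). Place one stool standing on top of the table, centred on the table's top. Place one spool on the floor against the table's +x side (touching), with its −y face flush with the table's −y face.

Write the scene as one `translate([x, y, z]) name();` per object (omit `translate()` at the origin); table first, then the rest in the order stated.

table();
translate([317, 92, 755]) stool();
translate([985, 0, 0]) spool();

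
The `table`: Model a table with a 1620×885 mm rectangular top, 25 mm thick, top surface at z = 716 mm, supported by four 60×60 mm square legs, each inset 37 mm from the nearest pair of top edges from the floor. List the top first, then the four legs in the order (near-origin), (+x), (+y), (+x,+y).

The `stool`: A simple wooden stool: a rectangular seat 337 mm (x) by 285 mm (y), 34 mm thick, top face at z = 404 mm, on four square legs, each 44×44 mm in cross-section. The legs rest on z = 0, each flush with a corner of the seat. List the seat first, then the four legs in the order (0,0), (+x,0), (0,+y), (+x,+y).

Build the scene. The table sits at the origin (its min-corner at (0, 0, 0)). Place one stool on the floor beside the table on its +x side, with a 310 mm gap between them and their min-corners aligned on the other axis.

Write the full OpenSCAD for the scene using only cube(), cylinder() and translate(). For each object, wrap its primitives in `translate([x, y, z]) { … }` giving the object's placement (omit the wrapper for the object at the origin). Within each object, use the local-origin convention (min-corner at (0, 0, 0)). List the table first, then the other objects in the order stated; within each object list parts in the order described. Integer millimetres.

translate([0, 0, 691]) cube([1620, 885, 25]);
translate([37, 37, 0]) cube([60, 60, 691]);
translate([1523, 37, 0]) cube([60, 60, 691]);
translate([37, 788, 0]) cube([60, 60, 691]);
translate([1523, 788, 0]) cube([60, 60, 691]);
translate([1930, 0, 0]) {
  translate([0, 0, 370]) cube([337, 285, 34]);
  cube([44, 44, 370]);
  translate([293, 0, 0]) cube([44, 44, 370]);
  translate([0, 241, 0]) cube([44, 44, 370]);
  translate([293, 241, 0]) cube([44, 44, 370]);
}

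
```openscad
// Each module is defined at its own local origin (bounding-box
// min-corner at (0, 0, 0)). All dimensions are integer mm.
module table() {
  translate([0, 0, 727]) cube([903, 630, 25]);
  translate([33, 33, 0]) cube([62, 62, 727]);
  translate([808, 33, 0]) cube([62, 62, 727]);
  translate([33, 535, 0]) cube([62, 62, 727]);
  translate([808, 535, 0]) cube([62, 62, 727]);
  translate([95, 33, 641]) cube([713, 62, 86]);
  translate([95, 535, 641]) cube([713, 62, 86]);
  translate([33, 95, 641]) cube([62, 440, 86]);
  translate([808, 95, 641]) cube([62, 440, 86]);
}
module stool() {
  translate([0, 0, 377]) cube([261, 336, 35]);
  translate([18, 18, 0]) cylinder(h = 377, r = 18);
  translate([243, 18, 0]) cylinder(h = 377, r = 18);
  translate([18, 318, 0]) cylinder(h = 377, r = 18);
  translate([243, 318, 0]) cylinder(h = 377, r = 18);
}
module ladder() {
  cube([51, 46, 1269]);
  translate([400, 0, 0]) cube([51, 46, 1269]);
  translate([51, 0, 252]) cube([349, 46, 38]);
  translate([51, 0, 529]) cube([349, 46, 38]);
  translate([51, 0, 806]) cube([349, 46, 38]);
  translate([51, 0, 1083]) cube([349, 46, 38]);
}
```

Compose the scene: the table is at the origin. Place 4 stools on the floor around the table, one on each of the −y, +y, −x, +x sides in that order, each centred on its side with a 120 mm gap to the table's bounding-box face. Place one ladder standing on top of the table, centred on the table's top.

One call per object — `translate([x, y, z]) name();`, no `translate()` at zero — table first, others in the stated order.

table();
translate([321, -456, 0]) stool();
translate([321, 750, 0]) stool();
translate([-381, 147, 0]) stool();
translate([1023, 147, 0]) stool();
translate([226, 292, 752]) ladder();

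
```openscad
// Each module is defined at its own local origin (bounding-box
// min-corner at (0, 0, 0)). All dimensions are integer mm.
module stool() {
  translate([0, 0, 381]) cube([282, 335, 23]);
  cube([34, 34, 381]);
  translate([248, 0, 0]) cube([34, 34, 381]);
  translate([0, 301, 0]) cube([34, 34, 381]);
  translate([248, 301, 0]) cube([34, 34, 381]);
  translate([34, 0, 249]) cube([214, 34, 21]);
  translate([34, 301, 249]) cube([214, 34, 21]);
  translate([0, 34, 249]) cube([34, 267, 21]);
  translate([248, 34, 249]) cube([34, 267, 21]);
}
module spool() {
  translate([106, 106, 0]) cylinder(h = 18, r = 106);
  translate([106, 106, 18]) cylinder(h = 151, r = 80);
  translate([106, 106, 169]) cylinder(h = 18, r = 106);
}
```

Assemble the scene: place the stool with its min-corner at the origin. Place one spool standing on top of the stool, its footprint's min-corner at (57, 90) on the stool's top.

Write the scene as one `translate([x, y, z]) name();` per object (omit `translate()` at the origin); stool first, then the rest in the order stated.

stool();
translate([57, 90, 404]) spool();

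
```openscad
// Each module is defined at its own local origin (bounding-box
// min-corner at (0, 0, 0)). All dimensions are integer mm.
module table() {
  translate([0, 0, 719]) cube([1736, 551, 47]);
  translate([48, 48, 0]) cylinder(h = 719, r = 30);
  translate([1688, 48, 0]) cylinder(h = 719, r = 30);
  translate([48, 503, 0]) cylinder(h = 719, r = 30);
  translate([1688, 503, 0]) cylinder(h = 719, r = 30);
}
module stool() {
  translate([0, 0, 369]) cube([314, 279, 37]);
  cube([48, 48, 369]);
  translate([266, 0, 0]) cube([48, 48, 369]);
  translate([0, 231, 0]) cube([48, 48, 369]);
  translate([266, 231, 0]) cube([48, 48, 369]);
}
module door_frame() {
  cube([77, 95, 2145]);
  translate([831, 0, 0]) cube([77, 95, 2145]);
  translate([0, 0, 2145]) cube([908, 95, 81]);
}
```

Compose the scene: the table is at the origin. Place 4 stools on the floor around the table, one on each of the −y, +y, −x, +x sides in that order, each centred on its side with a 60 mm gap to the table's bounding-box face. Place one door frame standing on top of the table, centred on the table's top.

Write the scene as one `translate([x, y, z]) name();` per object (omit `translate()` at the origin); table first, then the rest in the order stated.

table();
translate([711, -339, 0]) stool();
translate([711, 611, 0]) stool();
translate([-374, 136, 0]) stool();
translate([1796, 136, 0]) stool();
translate([414, 228, 766]) door_frame();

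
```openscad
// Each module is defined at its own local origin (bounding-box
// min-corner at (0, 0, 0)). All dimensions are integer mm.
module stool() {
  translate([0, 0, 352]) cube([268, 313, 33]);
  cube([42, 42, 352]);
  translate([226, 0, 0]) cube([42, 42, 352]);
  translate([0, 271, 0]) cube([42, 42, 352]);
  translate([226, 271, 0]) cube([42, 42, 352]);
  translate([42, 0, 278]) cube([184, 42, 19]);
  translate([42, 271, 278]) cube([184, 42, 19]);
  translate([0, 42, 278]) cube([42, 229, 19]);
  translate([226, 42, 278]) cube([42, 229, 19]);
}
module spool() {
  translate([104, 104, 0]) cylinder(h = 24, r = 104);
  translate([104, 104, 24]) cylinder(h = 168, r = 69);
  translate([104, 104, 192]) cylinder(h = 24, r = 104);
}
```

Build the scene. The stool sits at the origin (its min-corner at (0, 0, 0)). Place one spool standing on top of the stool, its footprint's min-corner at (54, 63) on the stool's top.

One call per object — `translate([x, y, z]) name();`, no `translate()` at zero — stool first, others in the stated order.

stool();
translate([54, 63, 385]) spool();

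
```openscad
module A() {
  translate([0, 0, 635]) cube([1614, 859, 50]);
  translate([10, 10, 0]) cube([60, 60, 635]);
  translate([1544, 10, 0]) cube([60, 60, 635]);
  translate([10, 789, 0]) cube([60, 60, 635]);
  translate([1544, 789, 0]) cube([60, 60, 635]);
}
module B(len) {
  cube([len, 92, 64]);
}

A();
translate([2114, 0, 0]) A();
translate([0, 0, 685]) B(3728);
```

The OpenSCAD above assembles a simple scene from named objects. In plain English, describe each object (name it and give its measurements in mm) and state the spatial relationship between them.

A is a table: top 1614 mm (x) × 859 mm (y), 50 mm thick, upper face at z = 685 mm, on four 60×60 mm square legs, each inset 10 mm from the nearest pair of top edges, running from z = 0 to the bottom of the top.

B is a rectangular beam 3728 mm long (x), 92 mm deep (y), 64 mm thick (z).

The beam spans the tops of two tables placed 500 mm apart, resting at z = 685 mm.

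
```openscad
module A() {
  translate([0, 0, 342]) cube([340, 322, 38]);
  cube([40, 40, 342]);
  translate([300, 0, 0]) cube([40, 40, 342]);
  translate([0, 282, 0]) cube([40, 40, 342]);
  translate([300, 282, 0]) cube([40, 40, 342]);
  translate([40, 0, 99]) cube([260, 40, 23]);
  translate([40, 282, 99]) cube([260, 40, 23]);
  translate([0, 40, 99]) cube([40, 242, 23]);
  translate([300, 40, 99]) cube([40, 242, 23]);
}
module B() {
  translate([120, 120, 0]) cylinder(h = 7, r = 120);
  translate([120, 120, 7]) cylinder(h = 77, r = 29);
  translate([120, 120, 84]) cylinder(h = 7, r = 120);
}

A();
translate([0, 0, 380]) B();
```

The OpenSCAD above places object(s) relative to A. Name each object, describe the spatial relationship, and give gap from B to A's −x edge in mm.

The spool's min-x is at 0; the stool's min-x is 0; gap = 0 mm.

A is a stool. B is a spool. The spool is on top of the stool. The gap from the spool to the stool's −x edge is 0 mm.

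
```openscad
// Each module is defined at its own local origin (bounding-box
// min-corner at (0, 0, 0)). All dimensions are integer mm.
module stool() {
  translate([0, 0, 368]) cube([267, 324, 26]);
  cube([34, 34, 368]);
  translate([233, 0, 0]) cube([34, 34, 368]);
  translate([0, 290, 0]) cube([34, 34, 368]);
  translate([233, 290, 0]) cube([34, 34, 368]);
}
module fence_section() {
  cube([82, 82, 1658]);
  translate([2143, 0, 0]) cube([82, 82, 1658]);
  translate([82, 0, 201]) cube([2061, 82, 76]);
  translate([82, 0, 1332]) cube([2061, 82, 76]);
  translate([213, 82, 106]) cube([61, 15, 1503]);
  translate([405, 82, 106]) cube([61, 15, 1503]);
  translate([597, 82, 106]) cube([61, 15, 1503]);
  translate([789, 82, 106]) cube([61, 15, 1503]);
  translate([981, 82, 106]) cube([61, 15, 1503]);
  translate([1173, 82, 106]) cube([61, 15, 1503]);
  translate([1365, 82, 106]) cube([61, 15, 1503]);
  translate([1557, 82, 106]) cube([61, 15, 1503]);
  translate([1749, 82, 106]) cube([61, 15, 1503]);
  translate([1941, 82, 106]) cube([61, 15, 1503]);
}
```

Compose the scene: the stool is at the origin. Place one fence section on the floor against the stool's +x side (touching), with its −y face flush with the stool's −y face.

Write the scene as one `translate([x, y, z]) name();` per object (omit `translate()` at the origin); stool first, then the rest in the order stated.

stool();
translate([267, 0, 0]) fence_section();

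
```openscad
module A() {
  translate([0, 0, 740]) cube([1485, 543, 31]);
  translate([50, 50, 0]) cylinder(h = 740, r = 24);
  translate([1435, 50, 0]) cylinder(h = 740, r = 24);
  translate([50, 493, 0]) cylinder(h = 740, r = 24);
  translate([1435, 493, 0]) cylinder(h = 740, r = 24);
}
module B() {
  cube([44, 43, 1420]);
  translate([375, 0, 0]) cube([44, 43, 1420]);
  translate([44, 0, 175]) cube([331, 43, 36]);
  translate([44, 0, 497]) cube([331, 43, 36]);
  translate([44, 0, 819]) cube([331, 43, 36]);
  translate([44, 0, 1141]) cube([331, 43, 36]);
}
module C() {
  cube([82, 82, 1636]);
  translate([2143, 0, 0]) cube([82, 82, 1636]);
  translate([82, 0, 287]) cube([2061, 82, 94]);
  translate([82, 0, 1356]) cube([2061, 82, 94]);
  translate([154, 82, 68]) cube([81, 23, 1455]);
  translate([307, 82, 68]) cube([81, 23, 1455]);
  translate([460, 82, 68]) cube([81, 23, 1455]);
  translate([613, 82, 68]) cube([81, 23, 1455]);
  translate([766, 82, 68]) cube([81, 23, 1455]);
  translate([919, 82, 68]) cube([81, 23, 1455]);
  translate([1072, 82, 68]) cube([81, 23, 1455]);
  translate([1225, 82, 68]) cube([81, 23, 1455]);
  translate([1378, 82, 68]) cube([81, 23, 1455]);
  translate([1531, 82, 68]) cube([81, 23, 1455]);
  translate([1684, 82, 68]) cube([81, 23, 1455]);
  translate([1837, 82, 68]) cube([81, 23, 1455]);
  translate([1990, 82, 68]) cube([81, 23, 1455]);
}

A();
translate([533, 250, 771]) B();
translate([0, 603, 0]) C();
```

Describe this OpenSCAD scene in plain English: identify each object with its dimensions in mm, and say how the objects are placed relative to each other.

A is a table with a 1485×543 mm rectangular top, 31 mm thick, top surface at z = 771 mm, supported by four round legs of 48 mm diameter, each leg's bounding box inset 26 mm from the nearest pair of top edges, running from the floor.

B is a wooden ladder with two side rails of 44×43 mm section and 1420 mm height, set 419 mm apart overall. Between them run 4 rectangular rungs (43 mm deep, 36 mm thick), front faces flush with the rails' −y face. The bottom of the first rung is 175 mm above the floor and each subsequent rung is 322 mm higher than the one below.

C is a fence section. Two 82×82 mm posts, 1636 mm tall, stand on the floor with a clear span of 2061 mm between their inner faces. Two horizontal rails of 82×94 mm section span the gap between the posts with their undersides at z = 287 mm and z = 1356 mm, flush with the posts' −y face. 13 pickets, each 81 mm wide, 23 mm thick and 1455 mm tall, are fixed to the +y face of the rails with their bottoms at z = 68 mm, evenly spaced across the span with equal gaps (rounded down to the nearest mm) at the −x end and between each pair — any rounding remainder accumulates at the +x end.

The ladder is on top of the table, centred. The fence section is on the floor beside the table on its +y side.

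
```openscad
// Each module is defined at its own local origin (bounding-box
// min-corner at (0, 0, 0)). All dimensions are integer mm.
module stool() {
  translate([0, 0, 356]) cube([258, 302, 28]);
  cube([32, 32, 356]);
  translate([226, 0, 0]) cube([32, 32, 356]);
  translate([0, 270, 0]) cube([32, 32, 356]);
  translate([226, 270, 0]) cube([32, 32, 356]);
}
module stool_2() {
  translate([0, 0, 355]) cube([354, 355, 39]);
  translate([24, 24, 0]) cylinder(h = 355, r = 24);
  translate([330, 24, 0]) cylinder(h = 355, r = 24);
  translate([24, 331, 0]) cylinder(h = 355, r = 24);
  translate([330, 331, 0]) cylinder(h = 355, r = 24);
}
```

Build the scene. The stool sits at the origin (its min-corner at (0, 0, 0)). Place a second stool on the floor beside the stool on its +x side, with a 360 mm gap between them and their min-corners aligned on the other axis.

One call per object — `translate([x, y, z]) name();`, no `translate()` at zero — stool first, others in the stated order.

stool();
translate([618, 0, 0]) stool_2();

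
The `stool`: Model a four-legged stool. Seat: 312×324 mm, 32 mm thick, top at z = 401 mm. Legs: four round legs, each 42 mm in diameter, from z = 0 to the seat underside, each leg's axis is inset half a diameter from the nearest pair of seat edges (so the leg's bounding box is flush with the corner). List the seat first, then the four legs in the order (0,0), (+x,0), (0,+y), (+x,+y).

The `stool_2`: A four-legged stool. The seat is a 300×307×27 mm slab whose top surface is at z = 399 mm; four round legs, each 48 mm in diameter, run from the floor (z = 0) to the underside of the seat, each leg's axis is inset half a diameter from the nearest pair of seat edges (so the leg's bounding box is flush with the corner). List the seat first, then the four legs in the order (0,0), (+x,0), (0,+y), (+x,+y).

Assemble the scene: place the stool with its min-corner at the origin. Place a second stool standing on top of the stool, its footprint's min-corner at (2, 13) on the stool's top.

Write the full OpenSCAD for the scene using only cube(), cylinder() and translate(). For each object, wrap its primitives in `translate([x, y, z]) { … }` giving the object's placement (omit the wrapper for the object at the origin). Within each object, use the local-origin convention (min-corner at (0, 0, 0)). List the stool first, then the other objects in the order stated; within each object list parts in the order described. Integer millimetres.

translate([0, 0, 369]) cube([312, 324, 32]);
translate([21, 21, 0]) cylinder(h = 369, r = 21);
translate([291, 21, 0]) cylinder(h = 369, r = 21);
translate([21, 303, 0]) cylinder(h = 369, r = 21);
translate([291, 303, 0]) cylinder(h = 369, r = 21);
translate([2, 13, 401]) {
  translate([0, 0, 372]) cube([300, 307, 27]);
  translate([24, 24, 0]) cylinder(h = 372, r = 24);
  translate([276, 24, 0]) cylinder(h = 372, r = 24);
  translate([24, 283, 0]) cylinder(h = 372, r = 24);
  translate([276, 283, 0]) cylinder(h = 372, r = 24);
}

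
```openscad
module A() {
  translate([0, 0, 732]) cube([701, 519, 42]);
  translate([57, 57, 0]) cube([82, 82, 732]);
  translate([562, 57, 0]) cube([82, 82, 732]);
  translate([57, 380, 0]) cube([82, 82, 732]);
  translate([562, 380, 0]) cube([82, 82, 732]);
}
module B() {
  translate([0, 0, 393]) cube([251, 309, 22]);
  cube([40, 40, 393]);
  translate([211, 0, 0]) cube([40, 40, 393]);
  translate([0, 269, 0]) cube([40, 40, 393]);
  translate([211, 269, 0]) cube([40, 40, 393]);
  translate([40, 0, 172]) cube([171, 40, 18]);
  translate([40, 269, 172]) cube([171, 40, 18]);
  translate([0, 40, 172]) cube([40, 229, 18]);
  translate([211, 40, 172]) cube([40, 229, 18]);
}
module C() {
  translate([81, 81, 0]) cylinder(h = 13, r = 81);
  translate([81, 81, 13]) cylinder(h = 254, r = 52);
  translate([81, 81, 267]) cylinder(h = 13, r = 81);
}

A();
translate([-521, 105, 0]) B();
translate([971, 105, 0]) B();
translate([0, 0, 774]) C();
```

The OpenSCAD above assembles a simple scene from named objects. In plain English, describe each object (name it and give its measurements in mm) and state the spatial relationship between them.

A is a table with a 701×519 mm rectangular top, 42 mm thick, top surface at z = 774 mm, supported by four 82×82 mm square legs, each inset 57 mm from the nearest pair of top edges, running from the floor.

B is a four-legged stool. The seat is a 251×309×22 mm slab whose top surface is at z = 415 mm; four square legs, each 40×40 mm in cross-section, run from the floor (z = 0) to the underside of the seat, each flush with a corner of the seat. Four stretchers, 40 mm wide and 18 mm tall, connect adjacent legs with their undersides at z = 172 mm, each running between the inner faces of the legs it joins and aligned with the legs' outer faces on the other axis.

C is a spool: two coaxial disc flanges of radius 81 mm and thickness 13 mm, joined by a core cylinder of radius 52 mm and height 254 mm. The lower flange rests on z = 0 and the three cylinders share a vertical axis.

Two stools sit around the table at the −x, +x sides. The spool is on top of the table.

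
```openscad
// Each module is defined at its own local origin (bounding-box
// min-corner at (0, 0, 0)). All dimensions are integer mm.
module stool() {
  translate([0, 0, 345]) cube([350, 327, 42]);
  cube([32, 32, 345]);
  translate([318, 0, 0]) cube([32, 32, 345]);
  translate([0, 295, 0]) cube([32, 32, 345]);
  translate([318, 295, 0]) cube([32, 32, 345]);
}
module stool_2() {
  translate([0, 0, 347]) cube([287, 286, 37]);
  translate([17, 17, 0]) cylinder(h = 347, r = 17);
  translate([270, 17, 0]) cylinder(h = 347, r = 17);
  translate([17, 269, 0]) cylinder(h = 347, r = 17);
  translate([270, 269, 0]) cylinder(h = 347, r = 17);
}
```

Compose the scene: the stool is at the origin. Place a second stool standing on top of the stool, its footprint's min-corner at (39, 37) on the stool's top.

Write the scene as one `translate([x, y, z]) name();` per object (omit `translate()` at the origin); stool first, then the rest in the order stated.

stool();
translate([39, 37, 387]) stool_2();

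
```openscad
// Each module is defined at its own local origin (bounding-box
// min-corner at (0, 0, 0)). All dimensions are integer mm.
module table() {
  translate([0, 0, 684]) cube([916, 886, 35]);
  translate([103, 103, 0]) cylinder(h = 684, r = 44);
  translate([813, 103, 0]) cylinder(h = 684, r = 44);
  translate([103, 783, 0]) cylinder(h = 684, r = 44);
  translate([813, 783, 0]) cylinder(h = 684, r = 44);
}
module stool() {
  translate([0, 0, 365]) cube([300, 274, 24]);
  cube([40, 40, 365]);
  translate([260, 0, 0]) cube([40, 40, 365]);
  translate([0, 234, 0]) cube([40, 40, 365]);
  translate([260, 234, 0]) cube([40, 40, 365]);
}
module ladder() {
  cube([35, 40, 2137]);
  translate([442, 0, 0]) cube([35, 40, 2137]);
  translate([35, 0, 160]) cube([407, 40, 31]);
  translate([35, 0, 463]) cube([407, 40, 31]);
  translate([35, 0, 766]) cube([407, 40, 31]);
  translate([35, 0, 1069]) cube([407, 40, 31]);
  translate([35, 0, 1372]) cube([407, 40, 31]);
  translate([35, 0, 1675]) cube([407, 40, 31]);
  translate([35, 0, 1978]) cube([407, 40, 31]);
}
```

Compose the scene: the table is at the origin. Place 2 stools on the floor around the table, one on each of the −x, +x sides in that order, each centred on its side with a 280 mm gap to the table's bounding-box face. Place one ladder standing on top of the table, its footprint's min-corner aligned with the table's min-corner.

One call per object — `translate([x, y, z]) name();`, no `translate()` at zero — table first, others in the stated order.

table();
translate([-580, 306, 0]) stool();
translate([1196, 306, 0]) stool();
translate([0, 0, 719]) ladder();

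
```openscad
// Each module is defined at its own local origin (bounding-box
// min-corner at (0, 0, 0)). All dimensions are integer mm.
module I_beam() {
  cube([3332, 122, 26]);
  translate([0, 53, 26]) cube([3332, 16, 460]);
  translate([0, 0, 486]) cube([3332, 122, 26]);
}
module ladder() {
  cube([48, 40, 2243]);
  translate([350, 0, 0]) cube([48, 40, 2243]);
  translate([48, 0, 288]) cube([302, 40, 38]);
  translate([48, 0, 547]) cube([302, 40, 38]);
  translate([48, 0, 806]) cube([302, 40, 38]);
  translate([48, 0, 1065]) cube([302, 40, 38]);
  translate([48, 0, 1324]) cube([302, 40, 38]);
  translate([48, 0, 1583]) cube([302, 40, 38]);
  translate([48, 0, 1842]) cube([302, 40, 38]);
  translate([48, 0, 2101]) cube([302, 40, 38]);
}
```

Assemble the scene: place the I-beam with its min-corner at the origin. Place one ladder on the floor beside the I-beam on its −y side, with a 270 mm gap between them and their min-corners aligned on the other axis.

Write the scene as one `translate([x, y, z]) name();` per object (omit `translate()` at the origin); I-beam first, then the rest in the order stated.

I_beam();
translate([0, -310, 0]) ladder();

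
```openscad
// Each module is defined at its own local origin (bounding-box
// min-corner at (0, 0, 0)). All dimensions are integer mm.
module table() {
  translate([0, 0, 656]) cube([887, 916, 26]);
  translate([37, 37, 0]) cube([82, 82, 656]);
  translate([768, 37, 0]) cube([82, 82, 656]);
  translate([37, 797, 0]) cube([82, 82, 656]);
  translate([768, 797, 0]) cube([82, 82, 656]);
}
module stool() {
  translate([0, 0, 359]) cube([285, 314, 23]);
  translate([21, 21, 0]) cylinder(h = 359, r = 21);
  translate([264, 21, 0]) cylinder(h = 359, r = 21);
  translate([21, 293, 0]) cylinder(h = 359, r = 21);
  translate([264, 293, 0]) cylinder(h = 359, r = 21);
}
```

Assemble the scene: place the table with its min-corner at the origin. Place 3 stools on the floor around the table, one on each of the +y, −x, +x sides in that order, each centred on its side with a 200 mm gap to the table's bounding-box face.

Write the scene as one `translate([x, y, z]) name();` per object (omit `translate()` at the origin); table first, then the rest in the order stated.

table();
translate([301, 1116, 0]) stool();
translate([-485, 301, 0]) stool();
translate([1087, 301, 0]) stool();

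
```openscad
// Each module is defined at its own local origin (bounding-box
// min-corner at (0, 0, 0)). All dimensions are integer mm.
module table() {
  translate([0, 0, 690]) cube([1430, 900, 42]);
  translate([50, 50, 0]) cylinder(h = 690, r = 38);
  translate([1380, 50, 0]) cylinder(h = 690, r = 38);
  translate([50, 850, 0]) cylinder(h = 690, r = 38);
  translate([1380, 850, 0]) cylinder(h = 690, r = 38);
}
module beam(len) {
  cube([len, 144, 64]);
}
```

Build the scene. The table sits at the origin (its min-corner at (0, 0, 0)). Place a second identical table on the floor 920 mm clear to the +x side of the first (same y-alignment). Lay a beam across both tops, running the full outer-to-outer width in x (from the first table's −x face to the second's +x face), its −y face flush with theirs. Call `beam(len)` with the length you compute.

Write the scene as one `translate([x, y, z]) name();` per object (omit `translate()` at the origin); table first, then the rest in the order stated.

table();
translate([2350, 0, 0]) table();
translate([0, 0, 732]) beam(3780);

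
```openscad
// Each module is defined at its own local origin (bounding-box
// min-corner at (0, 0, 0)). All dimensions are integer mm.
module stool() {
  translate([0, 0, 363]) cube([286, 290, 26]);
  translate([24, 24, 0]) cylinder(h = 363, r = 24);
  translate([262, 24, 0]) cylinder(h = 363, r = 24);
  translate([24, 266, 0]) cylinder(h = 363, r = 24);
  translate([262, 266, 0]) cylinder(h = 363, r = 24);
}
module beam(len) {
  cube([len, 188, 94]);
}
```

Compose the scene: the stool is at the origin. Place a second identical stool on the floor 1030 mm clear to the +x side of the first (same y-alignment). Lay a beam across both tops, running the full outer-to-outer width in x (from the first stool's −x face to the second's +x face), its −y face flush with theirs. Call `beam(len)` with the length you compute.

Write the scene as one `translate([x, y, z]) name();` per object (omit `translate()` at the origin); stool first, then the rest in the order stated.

stool();
translate([1316, 0, 0]) stool();
translate([0, 0, 389]) beam(1602);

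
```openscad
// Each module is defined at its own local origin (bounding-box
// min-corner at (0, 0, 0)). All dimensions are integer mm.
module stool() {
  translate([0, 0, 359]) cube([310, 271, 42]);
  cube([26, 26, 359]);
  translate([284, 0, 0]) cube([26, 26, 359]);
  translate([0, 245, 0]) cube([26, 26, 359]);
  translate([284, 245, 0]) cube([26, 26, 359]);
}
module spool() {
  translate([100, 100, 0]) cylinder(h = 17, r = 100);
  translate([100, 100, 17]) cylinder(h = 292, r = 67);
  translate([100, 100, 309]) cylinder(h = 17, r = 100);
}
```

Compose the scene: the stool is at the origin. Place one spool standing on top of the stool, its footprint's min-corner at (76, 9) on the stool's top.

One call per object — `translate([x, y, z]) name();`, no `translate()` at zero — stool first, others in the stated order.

stool();
translate([76, 9, 401]) spool();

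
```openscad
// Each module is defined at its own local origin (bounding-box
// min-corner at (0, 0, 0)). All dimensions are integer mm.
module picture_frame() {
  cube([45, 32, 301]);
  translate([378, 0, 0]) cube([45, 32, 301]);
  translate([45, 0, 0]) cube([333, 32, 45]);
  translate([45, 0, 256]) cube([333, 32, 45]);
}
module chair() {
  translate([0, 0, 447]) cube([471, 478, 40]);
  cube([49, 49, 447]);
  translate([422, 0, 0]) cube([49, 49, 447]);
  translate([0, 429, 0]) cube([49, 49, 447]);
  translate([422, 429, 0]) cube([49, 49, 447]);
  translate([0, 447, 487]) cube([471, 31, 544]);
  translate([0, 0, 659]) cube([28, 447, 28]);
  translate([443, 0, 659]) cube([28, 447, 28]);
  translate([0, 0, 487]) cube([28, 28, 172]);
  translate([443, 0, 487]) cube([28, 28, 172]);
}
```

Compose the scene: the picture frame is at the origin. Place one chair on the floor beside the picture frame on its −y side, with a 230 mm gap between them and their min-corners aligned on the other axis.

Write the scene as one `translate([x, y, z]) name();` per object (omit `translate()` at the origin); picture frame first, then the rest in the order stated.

picture_frame();
translate([0, -708, 0]) chair();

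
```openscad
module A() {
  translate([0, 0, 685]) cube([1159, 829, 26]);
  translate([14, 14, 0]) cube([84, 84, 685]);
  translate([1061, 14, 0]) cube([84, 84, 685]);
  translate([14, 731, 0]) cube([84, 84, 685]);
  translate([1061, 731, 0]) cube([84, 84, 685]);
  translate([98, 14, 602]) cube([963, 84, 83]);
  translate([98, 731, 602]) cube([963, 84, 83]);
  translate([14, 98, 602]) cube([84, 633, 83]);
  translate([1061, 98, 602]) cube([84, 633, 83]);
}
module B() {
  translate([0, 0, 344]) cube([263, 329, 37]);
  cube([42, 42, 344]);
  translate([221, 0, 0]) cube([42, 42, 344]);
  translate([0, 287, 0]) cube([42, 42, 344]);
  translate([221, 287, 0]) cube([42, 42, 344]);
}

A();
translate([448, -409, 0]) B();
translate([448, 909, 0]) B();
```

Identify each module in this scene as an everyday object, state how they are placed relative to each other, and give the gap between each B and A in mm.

Each stool's nearest face is 80 mm from the table's bounding box.

A is a table. B is a stool. Two stools sit around the table at the −y, +y sides. The gap between each stool and the table is 80 mm.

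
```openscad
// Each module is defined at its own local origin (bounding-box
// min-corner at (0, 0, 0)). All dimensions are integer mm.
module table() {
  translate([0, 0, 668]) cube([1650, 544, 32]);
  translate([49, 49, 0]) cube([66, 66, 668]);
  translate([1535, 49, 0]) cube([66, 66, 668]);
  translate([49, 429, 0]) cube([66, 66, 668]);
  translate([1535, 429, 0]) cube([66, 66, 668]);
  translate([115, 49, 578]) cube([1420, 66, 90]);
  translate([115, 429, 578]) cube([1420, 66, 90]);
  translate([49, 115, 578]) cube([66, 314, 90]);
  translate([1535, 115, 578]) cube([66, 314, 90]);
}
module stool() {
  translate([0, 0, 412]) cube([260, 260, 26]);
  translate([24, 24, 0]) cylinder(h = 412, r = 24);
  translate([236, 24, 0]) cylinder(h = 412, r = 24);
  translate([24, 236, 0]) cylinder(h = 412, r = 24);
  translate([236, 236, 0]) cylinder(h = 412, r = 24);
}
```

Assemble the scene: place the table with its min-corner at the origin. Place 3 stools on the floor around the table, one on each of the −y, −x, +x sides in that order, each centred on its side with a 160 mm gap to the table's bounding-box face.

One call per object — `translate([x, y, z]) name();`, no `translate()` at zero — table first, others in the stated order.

table();
translate([695, -420, 0]) stool();
translate([-420, 142, 0]) stool();
translate([1810, 142, 0]) stool();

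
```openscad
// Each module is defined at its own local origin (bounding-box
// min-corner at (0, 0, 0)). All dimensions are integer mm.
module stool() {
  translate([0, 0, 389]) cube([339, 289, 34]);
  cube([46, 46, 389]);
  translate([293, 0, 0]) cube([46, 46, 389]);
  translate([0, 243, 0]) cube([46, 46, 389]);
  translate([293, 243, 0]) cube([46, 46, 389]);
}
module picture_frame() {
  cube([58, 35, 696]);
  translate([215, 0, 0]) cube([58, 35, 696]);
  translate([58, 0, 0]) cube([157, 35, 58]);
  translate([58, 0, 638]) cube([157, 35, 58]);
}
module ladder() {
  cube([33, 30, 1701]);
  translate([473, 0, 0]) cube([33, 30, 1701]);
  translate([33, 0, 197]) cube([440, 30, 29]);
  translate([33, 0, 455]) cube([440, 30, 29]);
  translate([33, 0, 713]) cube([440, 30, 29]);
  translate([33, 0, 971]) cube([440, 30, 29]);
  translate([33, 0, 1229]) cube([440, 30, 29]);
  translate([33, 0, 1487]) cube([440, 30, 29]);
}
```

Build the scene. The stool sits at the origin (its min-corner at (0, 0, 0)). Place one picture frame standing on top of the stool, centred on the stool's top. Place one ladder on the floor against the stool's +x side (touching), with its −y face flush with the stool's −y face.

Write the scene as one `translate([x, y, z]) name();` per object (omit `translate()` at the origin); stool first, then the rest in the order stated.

stool();
translate([33, 127, 423]) picture_frame();
translate([339, 0, 0]) ladder();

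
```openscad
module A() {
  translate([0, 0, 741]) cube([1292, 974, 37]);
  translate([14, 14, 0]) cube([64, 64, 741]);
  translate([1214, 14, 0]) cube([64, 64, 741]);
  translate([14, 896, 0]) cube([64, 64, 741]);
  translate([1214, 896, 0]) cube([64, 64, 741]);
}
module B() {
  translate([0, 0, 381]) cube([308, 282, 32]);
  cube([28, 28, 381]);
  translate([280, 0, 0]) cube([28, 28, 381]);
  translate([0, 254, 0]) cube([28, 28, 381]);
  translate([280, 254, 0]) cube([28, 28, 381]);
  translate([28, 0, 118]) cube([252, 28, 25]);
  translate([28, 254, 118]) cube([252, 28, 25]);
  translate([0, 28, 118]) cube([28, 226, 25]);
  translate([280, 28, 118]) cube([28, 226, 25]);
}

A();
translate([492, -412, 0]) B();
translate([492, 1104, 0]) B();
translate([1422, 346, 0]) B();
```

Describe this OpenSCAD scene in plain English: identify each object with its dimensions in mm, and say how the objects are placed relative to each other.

A is a table: top 1292 mm (x) × 974 mm (y), 37 mm thick, upper face at z = 778 mm, on four 64×64 mm square legs, each inset 14 mm from the nearest pair of top edges, running from z = 0 to the bottom of the top.

B is a four-legged stool. The seat is 308×282 mm, 32 mm thick, top at z = 413 mm. It stands on four square legs, each 28×28 mm in cross-section, from z = 0 to the seat underside, each flush with a corner of the seat. Four stretchers, 28 mm wide and 25 mm tall, connect adjacent legs with their undersides at z = 118 mm, each running between the inner faces of the legs it joins and aligned with the legs' outer faces on the other axis.

Three stools sit around the table at the −y, +y, +x sides.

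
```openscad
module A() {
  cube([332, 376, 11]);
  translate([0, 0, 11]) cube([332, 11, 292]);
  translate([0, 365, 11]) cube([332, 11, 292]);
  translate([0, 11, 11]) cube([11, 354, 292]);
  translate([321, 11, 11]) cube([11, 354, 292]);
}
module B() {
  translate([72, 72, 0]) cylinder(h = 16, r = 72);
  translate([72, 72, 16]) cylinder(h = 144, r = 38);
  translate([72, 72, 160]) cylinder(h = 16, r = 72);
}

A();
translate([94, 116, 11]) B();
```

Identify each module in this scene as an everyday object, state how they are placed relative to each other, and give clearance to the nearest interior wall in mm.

Clearances: x = 83, y = 105; minimum 83 mm.

A is an open box. B is a spool. The spool sits inside the open box, centred. The clearance to the nearest interior wall is 83 mm.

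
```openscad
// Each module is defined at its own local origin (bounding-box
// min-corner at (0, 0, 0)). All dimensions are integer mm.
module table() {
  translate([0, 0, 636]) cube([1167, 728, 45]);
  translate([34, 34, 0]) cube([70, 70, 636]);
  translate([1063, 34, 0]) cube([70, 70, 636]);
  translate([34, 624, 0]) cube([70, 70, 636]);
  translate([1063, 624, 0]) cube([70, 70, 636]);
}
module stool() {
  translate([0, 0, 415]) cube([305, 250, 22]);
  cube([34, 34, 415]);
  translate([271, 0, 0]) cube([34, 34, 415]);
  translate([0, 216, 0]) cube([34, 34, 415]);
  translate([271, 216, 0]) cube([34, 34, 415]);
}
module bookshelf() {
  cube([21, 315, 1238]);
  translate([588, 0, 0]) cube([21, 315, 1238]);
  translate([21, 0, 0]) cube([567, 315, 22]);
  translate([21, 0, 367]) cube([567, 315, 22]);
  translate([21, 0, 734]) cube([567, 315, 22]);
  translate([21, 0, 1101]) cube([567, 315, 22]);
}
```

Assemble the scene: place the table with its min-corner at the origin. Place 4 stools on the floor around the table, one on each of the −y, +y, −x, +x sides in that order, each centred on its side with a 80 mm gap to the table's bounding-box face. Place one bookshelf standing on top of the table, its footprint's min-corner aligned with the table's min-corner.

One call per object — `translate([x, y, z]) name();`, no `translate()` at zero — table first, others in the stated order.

table();
translate([431, -330, 0]) stool();
translate([431, 808, 0]) stool();
translate([-385, 239, 0]) stool();
translate([1247, 239, 0]) stool();
translate([0, 0, 681]) bookshelf();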